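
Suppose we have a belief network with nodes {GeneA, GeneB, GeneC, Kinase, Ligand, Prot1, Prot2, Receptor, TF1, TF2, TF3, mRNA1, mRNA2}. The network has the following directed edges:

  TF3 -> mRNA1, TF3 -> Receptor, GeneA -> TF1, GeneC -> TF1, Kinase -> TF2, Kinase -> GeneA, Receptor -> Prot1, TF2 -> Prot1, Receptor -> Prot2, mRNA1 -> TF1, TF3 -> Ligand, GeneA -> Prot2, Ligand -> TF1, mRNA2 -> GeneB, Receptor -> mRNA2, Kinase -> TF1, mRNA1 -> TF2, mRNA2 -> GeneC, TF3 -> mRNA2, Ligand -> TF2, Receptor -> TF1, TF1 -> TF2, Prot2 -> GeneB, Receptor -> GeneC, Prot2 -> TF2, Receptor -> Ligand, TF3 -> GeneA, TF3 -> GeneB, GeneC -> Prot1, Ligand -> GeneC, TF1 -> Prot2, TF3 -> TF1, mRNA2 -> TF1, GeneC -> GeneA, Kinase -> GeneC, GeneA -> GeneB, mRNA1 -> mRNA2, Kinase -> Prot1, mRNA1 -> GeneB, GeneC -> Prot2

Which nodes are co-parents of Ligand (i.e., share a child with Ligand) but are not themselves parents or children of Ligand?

{GeneA, Kinase, Prot2, mRNA1, mRNA2}

Children of Ligand: GeneC, TF1, TF2.
  GeneC's other parents are Kinase, Receptor, mRNA2.
  TF1 also has parents GeneA, GeneC, Kinase, Receptor, TF3, mRNA1, mRNA2.
  TF2's other parents are Kinase, Prot2, TF1, mRNA1.
Excluding nodes already adjacent to Ligand (GeneC, Receptor, TF1, TF2, TF3), the co-parent-only contribution is {GeneA, Kinase, Prot2, mRNA1, mRNA2}.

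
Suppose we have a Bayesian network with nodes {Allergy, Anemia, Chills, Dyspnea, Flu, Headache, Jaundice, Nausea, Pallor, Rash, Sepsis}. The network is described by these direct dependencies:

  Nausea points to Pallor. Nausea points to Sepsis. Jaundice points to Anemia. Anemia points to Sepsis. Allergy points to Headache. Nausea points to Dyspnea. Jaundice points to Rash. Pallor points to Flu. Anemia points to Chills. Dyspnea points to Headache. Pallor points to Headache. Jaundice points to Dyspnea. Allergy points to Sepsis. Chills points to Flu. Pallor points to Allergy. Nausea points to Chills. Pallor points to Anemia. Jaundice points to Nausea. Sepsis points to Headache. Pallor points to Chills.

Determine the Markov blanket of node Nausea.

Recall MB(v) = parents ∪ children ∪ spouses, where spouses are the other parents of v's children.
Children of Nausea: Chills, Dyspnea, Pallor, Sepsis.
Pa(Nausea) = {Jaundice}.
Other parents of Nausea's children:
  Pallor: no additional parents.
  parents(Sepsis) \ {Nausea} = {Allergy, Anemia}.
  Chills also has parents Anemia, Pallor.
  parents(Dyspnea) \ {Nausea} = {Jaundice}.
Union: {Jaundice} ∪ {Chills, Dyspnea, Pallor, Sepsis} ∪ {Allergy, Anemia, Jaundice, Pallor} = {Allergy, Anemia, Chills, Dyspnea, Jaundice, Pallor, Sepsis}.

{Allergy, Anemia, Chills, Dyspnea, Jaundice, Pallor, Sepsis}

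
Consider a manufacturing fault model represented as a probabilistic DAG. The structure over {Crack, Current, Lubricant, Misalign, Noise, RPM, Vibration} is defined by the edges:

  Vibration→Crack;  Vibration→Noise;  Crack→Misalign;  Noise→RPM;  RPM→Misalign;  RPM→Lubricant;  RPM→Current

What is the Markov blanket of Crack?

{Misalign, RPM, Vibration}

Parents of Crack: Vibration.
Children of Crack: Misalign.
Parents of each child, excluding Crack:
  parents(Misalign) \ {Crack} = {RPM}.
MB(Crack) = {Misalign, RPM, Vibration}.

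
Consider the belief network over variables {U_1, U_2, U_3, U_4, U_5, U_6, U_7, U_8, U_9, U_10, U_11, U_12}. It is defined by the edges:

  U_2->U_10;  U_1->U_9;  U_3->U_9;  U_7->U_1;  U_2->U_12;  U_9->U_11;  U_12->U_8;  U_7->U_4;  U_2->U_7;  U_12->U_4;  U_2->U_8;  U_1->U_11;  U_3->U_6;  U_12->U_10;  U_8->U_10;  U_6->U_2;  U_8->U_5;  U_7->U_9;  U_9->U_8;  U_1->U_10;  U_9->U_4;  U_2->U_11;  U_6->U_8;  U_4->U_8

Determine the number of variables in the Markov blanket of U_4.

The Markov blanket of a node is its parents, its children, and the other parents of its children.
Ch(U_4) = {U_8}.
U_4's parents: U_7, U_9, U_12.
Co-parents of U_4 (other parents of its children):
  U_8's other parents are U_2, U_6, U_9, U_12.
MB(U_4) = {U_2, U_6, U_7, U_8, U_9, U_12}, which has 6 nodes.

6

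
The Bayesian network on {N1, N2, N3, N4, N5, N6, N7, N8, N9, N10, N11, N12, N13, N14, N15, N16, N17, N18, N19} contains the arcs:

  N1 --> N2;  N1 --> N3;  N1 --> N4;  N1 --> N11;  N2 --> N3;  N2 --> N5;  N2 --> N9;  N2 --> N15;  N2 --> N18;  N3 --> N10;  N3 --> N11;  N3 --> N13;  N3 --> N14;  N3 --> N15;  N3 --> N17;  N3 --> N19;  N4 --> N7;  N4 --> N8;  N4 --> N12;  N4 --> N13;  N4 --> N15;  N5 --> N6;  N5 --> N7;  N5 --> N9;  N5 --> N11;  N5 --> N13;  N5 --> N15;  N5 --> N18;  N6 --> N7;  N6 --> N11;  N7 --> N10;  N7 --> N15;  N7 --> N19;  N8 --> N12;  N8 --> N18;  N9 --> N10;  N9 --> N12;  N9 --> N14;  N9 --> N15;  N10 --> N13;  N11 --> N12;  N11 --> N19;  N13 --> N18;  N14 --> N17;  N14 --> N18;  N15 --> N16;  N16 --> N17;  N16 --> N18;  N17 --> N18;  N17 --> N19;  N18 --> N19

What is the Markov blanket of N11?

{N1, N3, N4, N5, N6, N7, N8, N9, N12, N17, N18, N19}

Parents of N11: N1, N3, N5, N6.
Children of N11: N12, N19.
Parents of each child, excluding N11:
  N12 also has parents N4, N8, N9.
  N19's other parents are N3, N7, N17, N18.
So the Markov blanket of N11 is {N1, N3, N4, N5, N6, N7, N8, N9, N12, N17, N18, N19}.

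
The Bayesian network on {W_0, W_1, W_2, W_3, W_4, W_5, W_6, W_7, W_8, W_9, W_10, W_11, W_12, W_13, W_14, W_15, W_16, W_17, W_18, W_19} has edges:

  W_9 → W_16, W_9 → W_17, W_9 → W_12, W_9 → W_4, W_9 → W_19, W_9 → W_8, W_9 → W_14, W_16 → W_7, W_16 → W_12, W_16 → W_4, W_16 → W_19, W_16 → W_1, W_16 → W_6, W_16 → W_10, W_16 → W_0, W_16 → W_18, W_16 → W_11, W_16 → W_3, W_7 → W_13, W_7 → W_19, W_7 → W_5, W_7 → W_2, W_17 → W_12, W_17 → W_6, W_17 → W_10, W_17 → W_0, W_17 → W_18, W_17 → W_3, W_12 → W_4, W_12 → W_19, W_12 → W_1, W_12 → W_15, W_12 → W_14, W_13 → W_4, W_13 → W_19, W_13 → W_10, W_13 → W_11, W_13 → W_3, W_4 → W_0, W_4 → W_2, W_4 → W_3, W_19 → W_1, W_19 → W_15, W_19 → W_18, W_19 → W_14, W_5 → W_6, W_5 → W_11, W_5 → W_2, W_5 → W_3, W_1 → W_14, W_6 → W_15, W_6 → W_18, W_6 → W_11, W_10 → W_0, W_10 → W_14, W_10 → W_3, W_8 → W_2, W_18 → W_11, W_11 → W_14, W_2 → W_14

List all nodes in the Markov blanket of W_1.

W_1 has child W_14.
W_1's parents: W_12, W_16, W_19.
Other parents of W_1's children:
  W_14: W_2, W_9, W_10, W_11, W_12, W_19
So the Markov blanket of W_1 is {W_2, W_9, W_10, W_11, W_12, W_14, W_16, W_19}.

{W_2, W_9, W_10, W_11, W_12, W_14, W_16, W_19}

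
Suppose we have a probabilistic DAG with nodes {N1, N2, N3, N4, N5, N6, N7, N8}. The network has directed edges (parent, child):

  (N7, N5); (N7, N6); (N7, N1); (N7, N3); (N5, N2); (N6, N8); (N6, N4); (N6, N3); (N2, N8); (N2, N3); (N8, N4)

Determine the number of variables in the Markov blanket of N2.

A node's Markov blanket = Pa ∪ Ch ∪ (parents of Ch other than the node itself).
Children of N2: N3, N8.
Pa(N2) = {N5}.
Other parents of N2's children:
  N8: N6
  N3: N6, N7
MB(N2) = {N3, N5, N6, N7, N8}, which has 5 nodes.

5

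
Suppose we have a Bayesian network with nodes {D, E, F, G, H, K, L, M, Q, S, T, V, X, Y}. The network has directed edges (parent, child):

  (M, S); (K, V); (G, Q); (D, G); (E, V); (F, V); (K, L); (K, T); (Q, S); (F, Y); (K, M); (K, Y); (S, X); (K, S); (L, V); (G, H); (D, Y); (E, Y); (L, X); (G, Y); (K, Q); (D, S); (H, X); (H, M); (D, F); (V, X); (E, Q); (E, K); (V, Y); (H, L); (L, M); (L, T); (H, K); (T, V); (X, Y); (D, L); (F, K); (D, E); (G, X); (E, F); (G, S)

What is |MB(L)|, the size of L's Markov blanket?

11

By definition, MB(L) is built from L's parents, L's children, and the co-parents of L.
Children of L: M, T, V, X.
L's parents: D, H, K.
Parents of each child, excluding L:
  M also has parents H, K.
  parents(T) \ {L} = {K}.
  V also has parents E, F, K, T.
  parents(X) \ {L} = {G, H, S, V}.
MB(L) = {D, E, F, G, H, K, M, S, T, V, X}, which has 11 nodes.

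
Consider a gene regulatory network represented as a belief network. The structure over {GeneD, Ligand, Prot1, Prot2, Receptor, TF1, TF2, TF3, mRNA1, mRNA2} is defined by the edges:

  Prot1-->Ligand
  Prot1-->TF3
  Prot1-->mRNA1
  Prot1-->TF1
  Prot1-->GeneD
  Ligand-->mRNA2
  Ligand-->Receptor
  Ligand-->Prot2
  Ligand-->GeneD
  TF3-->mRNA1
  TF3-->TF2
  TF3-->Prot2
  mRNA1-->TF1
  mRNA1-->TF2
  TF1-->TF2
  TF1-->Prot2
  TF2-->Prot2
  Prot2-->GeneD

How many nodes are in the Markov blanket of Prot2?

A node's Markov blanket = Pa ∪ Ch ∪ (parents of Ch other than the node itself).
Prot2 has parents Ligand, TF1, TF2, TF3.
Ch(Prot2) = {GeneD}.
Parents of each child, excluding Prot2:
  GeneD: Ligand, Prot1
MB(Prot2) = {GeneD, Ligand, Prot1, TF1, TF2, TF3}, which has 6 nodes.

6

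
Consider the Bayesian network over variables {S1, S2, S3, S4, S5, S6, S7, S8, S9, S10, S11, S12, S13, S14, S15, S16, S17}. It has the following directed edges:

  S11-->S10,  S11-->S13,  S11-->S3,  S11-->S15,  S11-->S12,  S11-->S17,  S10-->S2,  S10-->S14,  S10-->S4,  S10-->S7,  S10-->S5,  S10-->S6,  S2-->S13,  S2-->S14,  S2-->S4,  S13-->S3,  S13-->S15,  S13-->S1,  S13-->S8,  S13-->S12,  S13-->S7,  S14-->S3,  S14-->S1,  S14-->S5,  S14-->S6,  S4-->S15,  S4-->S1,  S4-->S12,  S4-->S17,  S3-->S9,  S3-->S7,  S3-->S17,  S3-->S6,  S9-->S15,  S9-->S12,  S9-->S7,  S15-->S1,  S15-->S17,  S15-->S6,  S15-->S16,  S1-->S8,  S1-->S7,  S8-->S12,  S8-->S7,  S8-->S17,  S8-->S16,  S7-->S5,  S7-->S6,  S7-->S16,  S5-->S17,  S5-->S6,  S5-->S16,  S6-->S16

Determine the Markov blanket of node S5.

{S3, S4, S6, S7, S8, S10, S11, S14, S15, S16, S17}

A node's Markov blanket = Pa ∪ Ch ∪ (parents of Ch other than the node itself).
Ch(S5) = {S6, S16, S17}.
Pa(S5) = {S7, S10, S14}.
Other parents of S5's children:
  S17 also has parents S3, S4, S8, S11, S15.
  S6's other parents are S3, S7, S10, S14, S15.
  S16 also has parents S6, S7, S8, S15.
Taking the union gives {S3, S4, S6, S7, S8, S10, S11, S14, S15, S16, S17}.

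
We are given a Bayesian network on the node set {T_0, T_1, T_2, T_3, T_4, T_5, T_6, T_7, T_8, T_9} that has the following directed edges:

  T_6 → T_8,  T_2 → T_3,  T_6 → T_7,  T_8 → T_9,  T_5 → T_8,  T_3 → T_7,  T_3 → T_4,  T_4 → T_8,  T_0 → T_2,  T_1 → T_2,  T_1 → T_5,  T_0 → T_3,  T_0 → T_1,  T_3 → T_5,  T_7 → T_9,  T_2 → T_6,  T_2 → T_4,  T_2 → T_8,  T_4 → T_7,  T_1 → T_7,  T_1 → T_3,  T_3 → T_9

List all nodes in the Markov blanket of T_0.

T_0's children: T_1, T_2, T_3.
T_0 has no parents.
Other parents of T_0's children:
  T_1: no additional parents.
  T_2's other parent is T_1.
  T_3's other parents are T_1, T_2.
Union: {} ∪ {T_1, T_2, T_3} ∪ {T_1, T_2} = {T_1, T_2, T_3}.

{T_1, T_2, T_3}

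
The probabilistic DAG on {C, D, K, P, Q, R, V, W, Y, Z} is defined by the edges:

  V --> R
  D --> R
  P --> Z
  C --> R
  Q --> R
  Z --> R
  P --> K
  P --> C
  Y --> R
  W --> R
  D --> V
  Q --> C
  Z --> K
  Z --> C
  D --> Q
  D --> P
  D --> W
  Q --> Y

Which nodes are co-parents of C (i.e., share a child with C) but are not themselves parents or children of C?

{D, V, W, Y}

Children of C: R.
  R also has parents D, Q, V, W, Y, Z.
Excluding nodes already adjacent to C (P, Q, R, Z), the co-parent-only contribution is {D, V, W, Y}.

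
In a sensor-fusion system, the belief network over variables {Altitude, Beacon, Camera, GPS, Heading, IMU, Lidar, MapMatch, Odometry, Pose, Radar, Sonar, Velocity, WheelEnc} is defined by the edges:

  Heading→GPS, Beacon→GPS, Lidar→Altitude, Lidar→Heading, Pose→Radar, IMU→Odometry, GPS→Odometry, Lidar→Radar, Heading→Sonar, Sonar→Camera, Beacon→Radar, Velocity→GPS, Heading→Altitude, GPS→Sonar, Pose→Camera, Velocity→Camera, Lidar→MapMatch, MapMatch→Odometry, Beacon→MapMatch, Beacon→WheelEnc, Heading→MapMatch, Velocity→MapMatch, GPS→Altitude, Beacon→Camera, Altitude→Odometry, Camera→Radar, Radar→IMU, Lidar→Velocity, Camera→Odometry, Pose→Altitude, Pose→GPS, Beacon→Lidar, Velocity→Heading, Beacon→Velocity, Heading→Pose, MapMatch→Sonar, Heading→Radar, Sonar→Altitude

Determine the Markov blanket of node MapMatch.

{Altitude, Beacon, Camera, GPS, Heading, IMU, Lidar, Odometry, Sonar, Velocity}

By definition, MB(MapMatch) is built from MapMatch's parents, MapMatch's children, and the co-parents of MapMatch.
Ch(MapMatch) = {Odometry, Sonar}.
MapMatch's parents: Beacon, Heading, Lidar, Velocity.
Other parents of MapMatch's children:
  Sonar also has parents GPS, Heading.
  Odometry also has parents Altitude, Camera, GPS, IMU.
So the Markov blanket of MapMatch is {Altitude, Beacon, Camera, GPS, Heading, IMU, Lidar, Odometry, Sonar, Velocity}.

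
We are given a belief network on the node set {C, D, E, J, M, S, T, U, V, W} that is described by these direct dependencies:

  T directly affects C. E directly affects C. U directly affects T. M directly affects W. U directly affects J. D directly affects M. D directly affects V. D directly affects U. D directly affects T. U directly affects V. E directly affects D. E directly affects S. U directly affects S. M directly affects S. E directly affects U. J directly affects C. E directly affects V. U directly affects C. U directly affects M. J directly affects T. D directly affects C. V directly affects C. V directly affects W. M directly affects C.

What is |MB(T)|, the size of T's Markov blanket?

T has parents D, J, U.
T has child C.
Co-parents of T (other parents of its children):
  parents(C) \ {T} = {D, E, J, M, U, V}.
MB(T) = {C, D, E, J, M, U, V}, which has 7 nodes.

7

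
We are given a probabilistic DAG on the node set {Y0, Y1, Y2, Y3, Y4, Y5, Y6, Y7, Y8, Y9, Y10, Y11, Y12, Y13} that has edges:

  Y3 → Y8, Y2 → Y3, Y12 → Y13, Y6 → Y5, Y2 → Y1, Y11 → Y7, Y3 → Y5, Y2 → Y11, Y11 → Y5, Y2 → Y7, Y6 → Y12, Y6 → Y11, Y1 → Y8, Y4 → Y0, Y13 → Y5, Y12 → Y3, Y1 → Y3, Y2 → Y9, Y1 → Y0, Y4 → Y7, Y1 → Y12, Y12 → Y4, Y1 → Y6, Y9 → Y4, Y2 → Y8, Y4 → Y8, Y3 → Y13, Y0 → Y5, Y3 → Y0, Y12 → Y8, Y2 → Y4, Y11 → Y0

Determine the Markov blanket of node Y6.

{Y0, Y1, Y2, Y3, Y5, Y11, Y12, Y13}

Y6 has parent Y1.
Y6's children: Y5, Y11, Y12.
Parents of each child, excluding Y6:
  Y12 also has parent Y1.
  Y11 also has parent Y2.
  Y5's other parents are Y0, Y3, Y11, Y13.
So the Markov blanket of Y6 is {Y0, Y1, Y2, Y3, Y5, Y11, Y12, Y13}.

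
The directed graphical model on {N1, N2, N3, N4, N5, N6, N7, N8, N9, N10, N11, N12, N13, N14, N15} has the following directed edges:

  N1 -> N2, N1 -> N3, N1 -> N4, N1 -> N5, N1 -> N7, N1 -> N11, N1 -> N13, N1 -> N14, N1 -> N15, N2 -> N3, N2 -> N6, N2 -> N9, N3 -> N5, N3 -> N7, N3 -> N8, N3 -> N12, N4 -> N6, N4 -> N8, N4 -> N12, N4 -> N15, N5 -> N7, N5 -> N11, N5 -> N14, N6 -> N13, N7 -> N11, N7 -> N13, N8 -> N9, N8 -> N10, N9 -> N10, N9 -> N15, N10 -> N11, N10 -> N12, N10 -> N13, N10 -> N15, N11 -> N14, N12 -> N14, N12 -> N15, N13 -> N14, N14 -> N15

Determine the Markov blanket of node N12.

{N1, N3, N4, N5, N9, N10, N11, N13, N14, N15}

Recall MB(v) = parents ∪ children ∪ spouses, where spouses are the other parents of v's children.
N12 has parents N3, N4, N10.
N12's children: N14, N15.
For each child, the remaining parents (spouses of N12):
  N14's other parents are N1, N5, N11, N13.
  parents(N15) \ {N12} = {N1, N4, N9, N10, N14}.
Taking the union gives {N1, N3, N4, N5, N9, N10, N11, N13, N14, N15}.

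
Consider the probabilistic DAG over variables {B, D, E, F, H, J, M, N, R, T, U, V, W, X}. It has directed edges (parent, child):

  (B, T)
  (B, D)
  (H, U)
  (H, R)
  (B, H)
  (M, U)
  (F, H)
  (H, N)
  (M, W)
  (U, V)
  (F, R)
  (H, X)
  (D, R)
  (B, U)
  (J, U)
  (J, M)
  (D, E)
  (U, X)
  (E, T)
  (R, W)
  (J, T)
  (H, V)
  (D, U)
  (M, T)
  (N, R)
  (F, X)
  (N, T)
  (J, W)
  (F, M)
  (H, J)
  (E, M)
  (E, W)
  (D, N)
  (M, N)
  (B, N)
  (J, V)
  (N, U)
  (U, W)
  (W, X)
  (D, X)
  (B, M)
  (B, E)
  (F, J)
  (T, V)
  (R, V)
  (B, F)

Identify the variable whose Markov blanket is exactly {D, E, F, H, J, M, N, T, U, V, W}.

The target node must have every member of {D, E, F, H, J, M, N, T, U, V, W} as a parent, child, or co-parent, and no others.
Parents of R: D, F, H, N; children: V, W; co-parents: E, H, J, M, T, U.
These exactly cover the given set, so the node is R.

R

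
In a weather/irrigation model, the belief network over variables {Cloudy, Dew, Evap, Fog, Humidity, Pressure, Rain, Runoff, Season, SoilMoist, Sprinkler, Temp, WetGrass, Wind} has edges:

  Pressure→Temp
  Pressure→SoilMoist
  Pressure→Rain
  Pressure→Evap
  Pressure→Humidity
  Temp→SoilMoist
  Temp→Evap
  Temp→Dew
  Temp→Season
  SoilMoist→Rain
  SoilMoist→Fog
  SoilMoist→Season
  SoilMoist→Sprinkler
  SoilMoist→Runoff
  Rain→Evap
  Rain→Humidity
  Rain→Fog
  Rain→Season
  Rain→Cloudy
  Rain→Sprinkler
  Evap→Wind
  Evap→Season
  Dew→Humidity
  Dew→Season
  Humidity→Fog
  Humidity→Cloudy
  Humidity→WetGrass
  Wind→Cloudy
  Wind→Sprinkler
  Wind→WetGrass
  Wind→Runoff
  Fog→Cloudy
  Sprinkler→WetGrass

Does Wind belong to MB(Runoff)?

Wind is a parent of Runoff.
So Wind ∈ MB(Runoff).

Yes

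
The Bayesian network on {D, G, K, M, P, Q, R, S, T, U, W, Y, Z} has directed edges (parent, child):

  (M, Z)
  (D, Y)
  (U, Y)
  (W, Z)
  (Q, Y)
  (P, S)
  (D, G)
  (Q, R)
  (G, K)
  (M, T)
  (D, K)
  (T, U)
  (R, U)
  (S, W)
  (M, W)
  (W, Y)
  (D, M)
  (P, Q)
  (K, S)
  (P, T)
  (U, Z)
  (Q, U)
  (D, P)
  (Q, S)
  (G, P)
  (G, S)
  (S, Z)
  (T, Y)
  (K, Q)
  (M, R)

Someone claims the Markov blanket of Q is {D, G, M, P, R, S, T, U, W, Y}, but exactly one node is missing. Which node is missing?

K

The Markov blanket of a node is its parents, its children, and the other parents of its children.
Pa(Q) = {K, P}.
Children of Q: R, S, U, Y.
Co-parents of Q (other parents of its children):
  R: M
  S: G, K, P
  U: R, T
  Y: D, T, U, W
MB(Q) = {D, G, K, M, P, R, S, T, U, W, Y}.
Comparing with the claimed set, K is missing.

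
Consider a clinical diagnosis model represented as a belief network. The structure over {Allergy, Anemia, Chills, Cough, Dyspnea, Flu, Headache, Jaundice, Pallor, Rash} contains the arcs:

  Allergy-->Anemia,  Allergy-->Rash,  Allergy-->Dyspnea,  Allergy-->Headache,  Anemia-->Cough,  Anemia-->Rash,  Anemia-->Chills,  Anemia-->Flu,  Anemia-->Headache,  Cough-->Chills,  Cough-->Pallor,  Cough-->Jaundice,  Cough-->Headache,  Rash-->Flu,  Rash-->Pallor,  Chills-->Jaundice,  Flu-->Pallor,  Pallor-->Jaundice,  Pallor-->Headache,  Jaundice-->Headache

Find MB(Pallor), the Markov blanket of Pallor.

{Allergy, Anemia, Chills, Cough, Flu, Headache, Jaundice, Rash}

Recall MB(v) = parents ∪ children ∪ spouses, where spouses are the other parents of v's children.
Children of Pallor: Headache, Jaundice.
Pallor's parents: Cough, Flu, Rash.
Parents of each child, excluding Pallor:
  Jaundice also has parents Chills, Cough.
  Headache's other parents are Allergy, Anemia, Cough, Jaundice.
Taking the union gives {Allergy, Anemia, Chills, Cough, Flu, Headache, Jaundice, Rash}.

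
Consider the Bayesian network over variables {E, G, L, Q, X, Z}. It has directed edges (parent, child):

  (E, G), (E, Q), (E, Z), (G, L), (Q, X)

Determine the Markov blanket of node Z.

{E}

By definition, MB(Z) is built from Z's parents, Z's children, and the co-parents of Z.
Parents of Z: E.
Ch(Z) = {}.
With no children, Z has no spouses; the co-parent set is empty.
Union: {E} ∪ {} ∪ {} = {E}.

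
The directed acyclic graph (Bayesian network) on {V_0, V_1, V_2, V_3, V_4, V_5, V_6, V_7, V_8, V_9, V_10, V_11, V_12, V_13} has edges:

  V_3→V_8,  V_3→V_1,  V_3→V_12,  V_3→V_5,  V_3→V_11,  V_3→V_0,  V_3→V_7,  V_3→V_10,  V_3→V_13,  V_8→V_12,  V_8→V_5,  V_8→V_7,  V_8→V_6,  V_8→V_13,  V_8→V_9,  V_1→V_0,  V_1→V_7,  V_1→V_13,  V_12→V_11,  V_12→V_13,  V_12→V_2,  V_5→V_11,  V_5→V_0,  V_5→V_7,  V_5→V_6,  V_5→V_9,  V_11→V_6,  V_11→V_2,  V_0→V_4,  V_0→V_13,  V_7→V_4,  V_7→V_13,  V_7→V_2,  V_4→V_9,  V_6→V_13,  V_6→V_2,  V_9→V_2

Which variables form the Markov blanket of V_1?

Parents of V_1: V_3.
V_1's children: V_0, V_7, V_13.
Parents of each child, excluding V_1:
  V_0: V_3, V_5
  V_7: V_3, V_5, V_8
  V_13: V_0, V_3, V_6, V_7, V_8, V_12
Union: {V_3} ∪ {V_0, V_7, V_13} ∪ {V_0, V_3, V_5, V_6, V_7, V_8, V_12} = {V_0, V_3, V_5, V_6, V_7, V_8, V_12, V_13}.

{V_0, V_3, V_5, V_6, V_7, V_8, V_12, V_13}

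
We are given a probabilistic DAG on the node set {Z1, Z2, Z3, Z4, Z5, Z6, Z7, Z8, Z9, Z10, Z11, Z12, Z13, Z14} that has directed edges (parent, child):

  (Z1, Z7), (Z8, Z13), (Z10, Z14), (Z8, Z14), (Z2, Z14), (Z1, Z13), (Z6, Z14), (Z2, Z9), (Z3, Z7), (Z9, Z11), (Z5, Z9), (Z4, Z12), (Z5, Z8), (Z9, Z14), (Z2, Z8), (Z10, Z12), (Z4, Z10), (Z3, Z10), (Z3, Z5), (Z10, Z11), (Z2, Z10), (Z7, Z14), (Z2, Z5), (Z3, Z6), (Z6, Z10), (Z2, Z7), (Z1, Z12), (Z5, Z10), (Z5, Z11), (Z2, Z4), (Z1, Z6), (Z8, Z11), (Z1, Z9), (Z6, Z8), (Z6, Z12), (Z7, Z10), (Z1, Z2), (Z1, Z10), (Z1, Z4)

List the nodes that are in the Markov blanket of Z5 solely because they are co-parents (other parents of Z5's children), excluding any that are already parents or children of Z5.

{Z1, Z4, Z6, Z7}

Children of Z5: Z8, Z9, Z10, Z11.
  parents(Z8) \ {Z5} = {Z2, Z6}.
  Z9's other parents are Z1, Z2.
  Z10 also has parents Z1, Z2, Z3, Z4, Z6, Z7.
  Z11 also has parents Z8, Z9, Z10.
Excluding nodes already adjacent to Z5 (Z2, Z3, Z8, Z9, Z10, Z11), the co-parent-only contribution is {Z1, Z4, Z6, Z7}.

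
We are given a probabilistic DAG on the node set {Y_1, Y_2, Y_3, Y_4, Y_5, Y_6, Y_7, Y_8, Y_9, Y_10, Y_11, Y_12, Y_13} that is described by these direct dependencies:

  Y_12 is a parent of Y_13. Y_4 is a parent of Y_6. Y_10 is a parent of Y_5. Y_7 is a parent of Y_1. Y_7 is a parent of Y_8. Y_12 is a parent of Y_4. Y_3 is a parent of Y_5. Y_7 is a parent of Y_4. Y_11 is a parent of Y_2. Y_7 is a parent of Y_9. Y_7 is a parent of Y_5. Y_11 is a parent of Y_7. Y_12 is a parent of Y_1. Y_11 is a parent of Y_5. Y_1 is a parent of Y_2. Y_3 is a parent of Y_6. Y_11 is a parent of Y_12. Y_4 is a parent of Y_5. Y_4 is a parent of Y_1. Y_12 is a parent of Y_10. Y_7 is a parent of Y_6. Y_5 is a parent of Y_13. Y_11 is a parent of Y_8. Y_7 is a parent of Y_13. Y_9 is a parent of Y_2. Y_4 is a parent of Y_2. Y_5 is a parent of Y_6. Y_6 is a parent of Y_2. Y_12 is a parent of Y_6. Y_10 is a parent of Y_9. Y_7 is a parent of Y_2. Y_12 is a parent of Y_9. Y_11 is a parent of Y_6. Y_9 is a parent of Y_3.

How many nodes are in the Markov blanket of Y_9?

The Markov blanket of a node is its parents, its children, and the other parents of its children.
Y_9's parents: Y_7, Y_10, Y_12.
Y_9 has children Y_2, Y_3.
Co-parents of Y_9 (other parents of its children):
  Y_3 has no other parent.
  Y_2 also has parents Y_1, Y_4, Y_6, Y_7, Y_11.
MB(Y_9) = {Y_1, Y_2, Y_3, Y_4, Y_6, Y_7, Y_10, Y_11, Y_12}, which has 9 nodes.

9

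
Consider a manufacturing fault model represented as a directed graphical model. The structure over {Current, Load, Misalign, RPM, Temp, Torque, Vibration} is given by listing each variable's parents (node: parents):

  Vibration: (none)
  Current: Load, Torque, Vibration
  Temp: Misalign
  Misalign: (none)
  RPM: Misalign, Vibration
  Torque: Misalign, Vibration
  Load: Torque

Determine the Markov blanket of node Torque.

{Current, Load, Misalign, Vibration}

Pa(Torque) = {Misalign, Vibration}.
Torque has children Current, Load.
For each child, the remaining parents (spouses of Torque):
  Load: no additional parents.
  parents(Current) \ {Torque} = {Load, Vibration}.
Taking the union gives {Current, Load, Misalign, Vibration}.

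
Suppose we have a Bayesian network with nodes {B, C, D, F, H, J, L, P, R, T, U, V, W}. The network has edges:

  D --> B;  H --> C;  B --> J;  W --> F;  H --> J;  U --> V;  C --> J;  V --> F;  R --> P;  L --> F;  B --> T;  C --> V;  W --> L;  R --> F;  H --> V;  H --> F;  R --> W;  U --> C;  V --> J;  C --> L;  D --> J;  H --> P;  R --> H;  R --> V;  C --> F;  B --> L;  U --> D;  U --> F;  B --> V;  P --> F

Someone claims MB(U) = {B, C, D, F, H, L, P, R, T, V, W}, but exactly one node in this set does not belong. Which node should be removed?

By definition, MB(U) is built from U's parents, U's children, and the co-parents of U.
Pa(U) = {}.
U's children: C, D, F, V.
For each child, the remaining parents (spouses of U):
  D: no additional parents.
  parents(C) \ {U} = {H}.
  parents(V) \ {U} = {B, C, H, R}.
  F's other parents are C, H, L, P, R, V, W.
MB(U) = {B, C, D, F, H, L, P, R, V, W}.
T is neither a parent, child, nor co-parent of U, so it does not belong.

T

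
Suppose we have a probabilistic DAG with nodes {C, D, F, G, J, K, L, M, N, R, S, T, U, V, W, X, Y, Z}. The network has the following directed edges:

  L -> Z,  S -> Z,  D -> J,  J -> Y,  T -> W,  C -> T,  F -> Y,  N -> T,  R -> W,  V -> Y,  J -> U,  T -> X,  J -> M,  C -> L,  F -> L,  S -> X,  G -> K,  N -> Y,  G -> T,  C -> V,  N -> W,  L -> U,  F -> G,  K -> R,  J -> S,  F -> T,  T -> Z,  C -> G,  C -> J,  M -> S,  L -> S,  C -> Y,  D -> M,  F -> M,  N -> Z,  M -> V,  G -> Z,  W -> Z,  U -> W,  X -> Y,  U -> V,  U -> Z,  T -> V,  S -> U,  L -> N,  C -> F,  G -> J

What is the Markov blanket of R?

{K, N, T, U, W}

By definition, MB(R) is built from R's parents, R's children, and the co-parents of R.
Parents of R: K.
R has child W.
Co-parents of R (other parents of its children):
  W: N, T, U
So the Markov blanket of R is {K, N, T, U, W}.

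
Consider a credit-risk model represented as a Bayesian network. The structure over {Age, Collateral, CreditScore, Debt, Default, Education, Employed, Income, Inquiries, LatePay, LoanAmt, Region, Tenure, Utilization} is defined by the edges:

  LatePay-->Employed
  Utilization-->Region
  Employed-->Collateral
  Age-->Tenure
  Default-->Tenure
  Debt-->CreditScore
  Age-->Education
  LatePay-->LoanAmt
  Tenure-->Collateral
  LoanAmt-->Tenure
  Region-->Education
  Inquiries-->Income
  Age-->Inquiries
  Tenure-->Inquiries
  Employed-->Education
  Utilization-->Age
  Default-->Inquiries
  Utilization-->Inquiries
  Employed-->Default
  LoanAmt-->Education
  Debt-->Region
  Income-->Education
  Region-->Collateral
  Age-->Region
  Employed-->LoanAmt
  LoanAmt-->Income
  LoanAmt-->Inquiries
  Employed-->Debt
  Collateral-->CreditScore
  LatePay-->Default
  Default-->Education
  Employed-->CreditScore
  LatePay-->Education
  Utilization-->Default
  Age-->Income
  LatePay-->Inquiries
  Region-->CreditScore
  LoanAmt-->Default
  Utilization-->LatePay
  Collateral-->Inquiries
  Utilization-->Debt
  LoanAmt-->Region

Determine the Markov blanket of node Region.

Pa(Region) = {Age, Debt, LoanAmt, Utilization}.
Region has children Collateral, CreditScore, Education.
Other parents of Region's children:
  Collateral also has parents Employed, Tenure.
  CreditScore also has parents Collateral, Debt, Employed.
  Education also has parents Age, Default, Employed, Income, LatePay, LoanAmt.
Taking the union gives {Age, Collateral, CreditScore, Debt, Default, Education, Employed, Income, LatePay, LoanAmt, Tenure, Utilization}.

{Age, Collateral, CreditScore, Debt, Default, Education, Employed, Income, LatePay, LoanAmt, Tenure, Utilization}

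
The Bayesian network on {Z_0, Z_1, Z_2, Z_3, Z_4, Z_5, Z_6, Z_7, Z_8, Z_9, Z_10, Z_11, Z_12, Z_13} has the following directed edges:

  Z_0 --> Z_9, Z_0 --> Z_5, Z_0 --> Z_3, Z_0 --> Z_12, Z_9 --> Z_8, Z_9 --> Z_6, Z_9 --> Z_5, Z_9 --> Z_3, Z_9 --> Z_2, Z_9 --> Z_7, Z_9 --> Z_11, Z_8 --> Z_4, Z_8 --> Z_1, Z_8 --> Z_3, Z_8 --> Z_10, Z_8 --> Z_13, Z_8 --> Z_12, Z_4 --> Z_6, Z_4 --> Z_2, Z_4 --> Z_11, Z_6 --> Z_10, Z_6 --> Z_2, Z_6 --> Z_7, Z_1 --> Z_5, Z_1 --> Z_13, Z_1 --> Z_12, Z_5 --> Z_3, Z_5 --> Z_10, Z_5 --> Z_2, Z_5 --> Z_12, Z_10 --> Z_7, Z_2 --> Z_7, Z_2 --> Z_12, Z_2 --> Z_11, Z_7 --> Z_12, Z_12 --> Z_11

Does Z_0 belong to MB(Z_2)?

Z_0 is a co-parent of Z_2: both are parents of Z_12.
So Z_0 ∈ MB(Z_2).

Yes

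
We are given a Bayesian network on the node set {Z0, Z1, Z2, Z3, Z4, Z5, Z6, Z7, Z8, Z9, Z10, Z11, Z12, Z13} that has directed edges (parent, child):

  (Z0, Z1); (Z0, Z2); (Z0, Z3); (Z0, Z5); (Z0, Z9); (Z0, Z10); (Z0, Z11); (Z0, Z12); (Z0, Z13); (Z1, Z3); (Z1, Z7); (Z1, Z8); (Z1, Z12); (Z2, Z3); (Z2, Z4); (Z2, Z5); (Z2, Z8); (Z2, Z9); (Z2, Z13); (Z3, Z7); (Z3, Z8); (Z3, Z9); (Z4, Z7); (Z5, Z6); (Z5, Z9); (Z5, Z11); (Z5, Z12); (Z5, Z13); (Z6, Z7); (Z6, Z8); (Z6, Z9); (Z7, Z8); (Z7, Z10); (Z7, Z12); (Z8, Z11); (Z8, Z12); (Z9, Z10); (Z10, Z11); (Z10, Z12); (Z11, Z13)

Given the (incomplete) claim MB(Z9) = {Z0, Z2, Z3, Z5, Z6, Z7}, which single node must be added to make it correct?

Children of Z9: Z10.
Z9's parents: Z0, Z2, Z3, Z5, Z6.
For each child, the remaining parents (spouses of Z9):
  Z10's other parents are Z0, Z7.
MB(Z9) = {Z0, Z2, Z3, Z5, Z6, Z7, Z10}.
Comparing with the claimed set, Z10 is missing.

Z10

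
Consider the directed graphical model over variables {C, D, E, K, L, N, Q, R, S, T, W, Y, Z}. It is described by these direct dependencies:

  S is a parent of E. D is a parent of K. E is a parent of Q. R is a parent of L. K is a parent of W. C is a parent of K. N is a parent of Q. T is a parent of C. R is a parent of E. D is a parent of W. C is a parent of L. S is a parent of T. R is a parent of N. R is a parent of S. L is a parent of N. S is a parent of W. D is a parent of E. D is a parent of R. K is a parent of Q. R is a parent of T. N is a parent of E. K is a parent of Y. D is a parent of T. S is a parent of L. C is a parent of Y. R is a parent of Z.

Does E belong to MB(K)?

Yes

E is a co-parent of K: both are parents of Q.
So E ∈ MB(K).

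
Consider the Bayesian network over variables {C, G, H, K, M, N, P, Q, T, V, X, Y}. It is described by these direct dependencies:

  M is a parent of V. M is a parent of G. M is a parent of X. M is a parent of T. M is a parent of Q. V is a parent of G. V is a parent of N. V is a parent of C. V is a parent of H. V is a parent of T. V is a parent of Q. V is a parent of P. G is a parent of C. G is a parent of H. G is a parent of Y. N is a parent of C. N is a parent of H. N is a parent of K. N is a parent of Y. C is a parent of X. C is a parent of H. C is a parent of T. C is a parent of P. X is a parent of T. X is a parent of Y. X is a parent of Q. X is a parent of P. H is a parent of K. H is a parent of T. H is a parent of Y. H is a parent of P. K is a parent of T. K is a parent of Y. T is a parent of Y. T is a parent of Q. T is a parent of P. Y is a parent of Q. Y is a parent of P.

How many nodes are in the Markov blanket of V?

11

Ch(V) = {C, G, H, N, P, Q, T}.
V has parent M.
For each child, the remaining parents (spouses of V):
  parents(G) \ {V} = {M}.
  N: no additional parents.
  C also has parents G, N.
  H's other parents are C, G, N.
  parents(T) \ {V} = {C, H, K, M, X}.
  parents(Q) \ {V} = {M, T, X, Y}.
  parents(P) \ {V} = {C, H, T, X, Y}.
MB(V) = {C, G, H, K, M, N, P, Q, T, X, Y}, which has 11 nodes.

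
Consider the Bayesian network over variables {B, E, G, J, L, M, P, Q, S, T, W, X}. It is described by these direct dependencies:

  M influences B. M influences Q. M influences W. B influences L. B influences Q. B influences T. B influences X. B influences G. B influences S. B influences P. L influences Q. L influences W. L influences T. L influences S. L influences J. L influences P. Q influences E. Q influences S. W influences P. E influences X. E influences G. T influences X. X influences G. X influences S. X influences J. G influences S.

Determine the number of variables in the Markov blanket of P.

The Markov blanket of a node is its parents, its children, and the other parents of its children.
P's children: none.
Pa(P) = {B, L, W}.
With no children, P has no spouses; the co-parent set is empty.
MB(P) = {B, L, W}, which has 3 nodes.

3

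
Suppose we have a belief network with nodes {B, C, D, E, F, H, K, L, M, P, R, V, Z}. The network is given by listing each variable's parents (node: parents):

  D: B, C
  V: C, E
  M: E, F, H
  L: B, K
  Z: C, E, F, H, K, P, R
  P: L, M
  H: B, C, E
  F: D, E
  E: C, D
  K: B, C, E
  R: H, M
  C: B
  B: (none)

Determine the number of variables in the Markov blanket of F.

A node's Markov blanket = Pa ∪ Ch ∪ (parents of Ch other than the node itself).
F has parents D, E.
Ch(F) = {M, Z}.
Parents of each child, excluding F:
  M: E, H
  Z: C, E, H, K, P, R
MB(F) = {C, D, E, H, K, M, P, R, Z}, which has 9 nodes.

9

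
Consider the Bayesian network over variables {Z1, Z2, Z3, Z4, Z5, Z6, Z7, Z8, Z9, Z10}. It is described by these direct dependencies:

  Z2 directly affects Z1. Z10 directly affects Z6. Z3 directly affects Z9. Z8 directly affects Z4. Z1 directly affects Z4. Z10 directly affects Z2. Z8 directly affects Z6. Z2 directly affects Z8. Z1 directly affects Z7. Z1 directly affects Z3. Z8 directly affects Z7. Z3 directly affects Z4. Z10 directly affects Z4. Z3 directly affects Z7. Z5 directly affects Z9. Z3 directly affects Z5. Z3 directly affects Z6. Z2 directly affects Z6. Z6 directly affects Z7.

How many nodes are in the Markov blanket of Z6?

6

Z6's parents: Z2, Z3, Z8, Z10.
Ch(Z6) = {Z7}.
Parents of each child, excluding Z6:
  Z7 also has parents Z1, Z3, Z8.
MB(Z6) = {Z1, Z2, Z3, Z7, Z8, Z10}, which has 6 nodes.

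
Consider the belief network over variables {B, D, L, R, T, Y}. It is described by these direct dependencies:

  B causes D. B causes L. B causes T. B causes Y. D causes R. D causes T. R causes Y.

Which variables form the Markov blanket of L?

L has no children.
Pa(L) = {B}.
L has no children, so there are no co-parents.
So the Markov blanket of L is {B}.

{B}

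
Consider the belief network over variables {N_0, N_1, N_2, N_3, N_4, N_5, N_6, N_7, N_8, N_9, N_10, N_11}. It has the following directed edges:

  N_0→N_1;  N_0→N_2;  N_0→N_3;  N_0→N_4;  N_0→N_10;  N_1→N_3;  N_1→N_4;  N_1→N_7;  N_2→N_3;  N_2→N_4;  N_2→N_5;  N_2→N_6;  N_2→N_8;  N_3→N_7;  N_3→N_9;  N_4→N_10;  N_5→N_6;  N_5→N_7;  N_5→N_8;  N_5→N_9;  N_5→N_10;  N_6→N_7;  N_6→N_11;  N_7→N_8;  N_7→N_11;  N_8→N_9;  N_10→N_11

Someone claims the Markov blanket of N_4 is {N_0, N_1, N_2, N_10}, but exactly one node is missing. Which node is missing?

The Markov blanket of a node is its parents, its children, and the other parents of its children.
Children of N_4: N_10.
N_4 has parents N_0, N_1, N_2.
Parents of each child, excluding N_4:
  N_10 also has parents N_0, N_5.
MB(N_4) = {N_0, N_1, N_2, N_5, N_10}.
Comparing with the claimed set, N_5 is missing.

N_5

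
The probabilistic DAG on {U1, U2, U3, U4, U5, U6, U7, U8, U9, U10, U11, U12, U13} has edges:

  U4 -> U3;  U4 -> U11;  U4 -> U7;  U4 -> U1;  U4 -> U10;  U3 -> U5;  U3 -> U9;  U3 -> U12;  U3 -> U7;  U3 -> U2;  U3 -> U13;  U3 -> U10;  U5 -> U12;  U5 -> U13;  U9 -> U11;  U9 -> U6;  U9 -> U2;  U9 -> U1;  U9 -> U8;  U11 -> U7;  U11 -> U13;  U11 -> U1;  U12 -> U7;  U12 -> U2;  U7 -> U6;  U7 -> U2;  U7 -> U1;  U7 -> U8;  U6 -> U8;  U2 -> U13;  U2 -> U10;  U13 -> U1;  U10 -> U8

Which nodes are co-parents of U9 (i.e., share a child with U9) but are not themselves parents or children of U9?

Children of U9: U1, U2, U6, U8, U11.
  U11 also has parent U4.
  parents(U6) \ {U9} = {U7}.
  U2's other parents are U3, U7, U12.
  parents(U1) \ {U9} = {U4, U7, U11, U13}.
  U8's other parents are U6, U7, U10.
Excluding nodes already adjacent to U9 (U1, U2, U3, U6, U8, U11), the co-parent-only contribution is {U4, U7, U10, U12, U13}.

{U4, U7, U10, U12, U13}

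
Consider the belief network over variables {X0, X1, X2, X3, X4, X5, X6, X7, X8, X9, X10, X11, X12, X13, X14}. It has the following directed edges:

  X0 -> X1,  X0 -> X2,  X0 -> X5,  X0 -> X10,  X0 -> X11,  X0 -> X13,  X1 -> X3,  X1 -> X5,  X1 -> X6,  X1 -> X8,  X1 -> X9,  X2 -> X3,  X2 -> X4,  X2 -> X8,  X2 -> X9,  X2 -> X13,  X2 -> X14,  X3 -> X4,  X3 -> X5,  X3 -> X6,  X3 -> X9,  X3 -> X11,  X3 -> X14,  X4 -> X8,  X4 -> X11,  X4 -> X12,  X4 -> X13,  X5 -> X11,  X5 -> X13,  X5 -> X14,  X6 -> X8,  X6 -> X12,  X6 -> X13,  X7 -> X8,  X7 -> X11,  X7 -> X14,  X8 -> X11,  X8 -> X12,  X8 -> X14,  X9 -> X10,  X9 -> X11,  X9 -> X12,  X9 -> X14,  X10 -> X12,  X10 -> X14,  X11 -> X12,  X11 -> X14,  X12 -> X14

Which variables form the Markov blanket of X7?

By definition, MB(X7) is built from X7's parents, X7's children, and the co-parents of X7.
X7's parents: none.
X7 has children X8, X11, X14.
Co-parents of X7 (other parents of its children):
  X8 also has parents X1, X2, X4, X6.
  X11 also has parents X0, X3, X4, X5, X8, X9.
  X14 also has parents X2, X3, X5, X8, X9, X10, X11, X12.
MB(X7) = {X0, X1, X2, X3, X4, X5, X6, X8, X9, X10, X11, X12, X14}.

{X0, X1, X2, X3, X4, X5, X6, X8, X9, X10, X11, X12, X14}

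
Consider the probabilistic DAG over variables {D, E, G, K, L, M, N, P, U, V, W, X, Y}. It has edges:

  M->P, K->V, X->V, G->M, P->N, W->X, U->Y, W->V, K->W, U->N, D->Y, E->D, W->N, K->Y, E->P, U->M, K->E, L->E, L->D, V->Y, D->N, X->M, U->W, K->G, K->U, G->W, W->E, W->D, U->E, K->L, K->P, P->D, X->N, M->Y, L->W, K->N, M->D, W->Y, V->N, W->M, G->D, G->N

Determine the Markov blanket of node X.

{D, G, K, M, N, P, U, V, W}

By definition, MB(X) is built from X's parents, X's children, and the co-parents of X.
Parents of X: W.
X has children M, N, V.
Co-parents of X (other parents of its children):
  M also has parents G, U, W.
  parents(V) \ {X} = {K, W}.
  N also has parents D, G, K, P, U, V, W.
Taking the union gives {D, G, K, M, N, P, U, V, W}.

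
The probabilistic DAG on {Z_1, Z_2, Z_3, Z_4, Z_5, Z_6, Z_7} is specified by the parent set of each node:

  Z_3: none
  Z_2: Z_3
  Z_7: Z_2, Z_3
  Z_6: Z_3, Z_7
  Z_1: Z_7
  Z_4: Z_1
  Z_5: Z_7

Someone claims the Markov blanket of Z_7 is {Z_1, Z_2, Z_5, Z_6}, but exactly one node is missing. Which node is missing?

Z_3

A node's Markov blanket = Pa ∪ Ch ∪ (parents of Ch other than the node itself).
Z_7 has children Z_1, Z_5, Z_6.
Pa(Z_7) = {Z_2, Z_3}.
Parents of each child, excluding Z_7:
  Z_6: Z_3
  Z_1: —
  Z_5: —
MB(Z_7) = {Z_1, Z_2, Z_3, Z_5, Z_6}.
Comparing with the claimed set, Z_3 is missing.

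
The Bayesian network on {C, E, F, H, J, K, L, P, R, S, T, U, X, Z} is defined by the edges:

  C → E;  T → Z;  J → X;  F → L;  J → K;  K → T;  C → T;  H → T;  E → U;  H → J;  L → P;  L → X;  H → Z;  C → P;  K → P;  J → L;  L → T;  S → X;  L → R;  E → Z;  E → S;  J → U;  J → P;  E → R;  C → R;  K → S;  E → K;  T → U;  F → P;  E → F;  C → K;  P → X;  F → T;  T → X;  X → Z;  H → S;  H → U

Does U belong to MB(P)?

Parents of P: C, F, J, K, L.
P has child X.
Parents of each child, excluding P:
  X: J, L, S, T
MB(P) = {C, F, J, K, L, S, T, X}; U is not in this set.

No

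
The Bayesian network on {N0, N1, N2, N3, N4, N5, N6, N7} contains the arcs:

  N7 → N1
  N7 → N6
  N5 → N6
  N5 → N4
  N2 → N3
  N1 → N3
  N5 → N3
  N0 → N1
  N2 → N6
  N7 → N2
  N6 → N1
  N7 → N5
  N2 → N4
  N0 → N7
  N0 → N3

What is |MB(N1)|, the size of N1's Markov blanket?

6

Pa(N1) = {N0, N6, N7}.
Ch(N1) = {N3}.
For each child, the remaining parents (spouses of N1):
  N3's other parents are N0, N2, N5.
MB(N1) = {N0, N2, N3, N5, N6, N7}, which has 6 nodes.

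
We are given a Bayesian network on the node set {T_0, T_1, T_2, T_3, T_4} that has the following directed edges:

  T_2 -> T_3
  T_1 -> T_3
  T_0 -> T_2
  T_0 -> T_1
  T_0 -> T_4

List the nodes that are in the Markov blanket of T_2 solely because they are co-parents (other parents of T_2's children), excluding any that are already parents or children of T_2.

Children of T_2: T_3.
  T_3 also has parent T_1.
Excluding nodes already adjacent to T_2 (T_0, T_3), the co-parent-only contribution is {T_1}.

{T_1}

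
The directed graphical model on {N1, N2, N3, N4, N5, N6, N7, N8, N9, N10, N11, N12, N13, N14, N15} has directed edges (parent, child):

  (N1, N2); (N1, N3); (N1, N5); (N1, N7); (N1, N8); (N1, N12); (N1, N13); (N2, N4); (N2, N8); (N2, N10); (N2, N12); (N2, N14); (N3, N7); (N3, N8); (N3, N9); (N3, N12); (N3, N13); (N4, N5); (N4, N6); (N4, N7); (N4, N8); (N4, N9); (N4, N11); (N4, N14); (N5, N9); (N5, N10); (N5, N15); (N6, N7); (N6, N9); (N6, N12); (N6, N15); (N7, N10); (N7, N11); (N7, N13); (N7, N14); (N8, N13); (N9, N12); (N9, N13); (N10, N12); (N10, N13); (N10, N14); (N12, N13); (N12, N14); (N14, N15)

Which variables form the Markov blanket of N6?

Ch(N6) = {N7, N9, N12, N15}.
Pa(N6) = {N4}.
Co-parents of N6 (other parents of its children):
  N7: N1, N3, N4
  N9: N3, N4, N5
  N12: N1, N2, N3, N9, N10
  N15: N5, N14
Union: {N4} ∪ {N7, N9, N12, N15} ∪ {N1, N2, N3, N4, N5, N9, N10, N14} = {N1, N2, N3, N4, N5, N7, N9, N10, N12, N14, N15}.

{N1, N2, N3, N4, N5, N7, N9, N10, N12, N14, N15}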